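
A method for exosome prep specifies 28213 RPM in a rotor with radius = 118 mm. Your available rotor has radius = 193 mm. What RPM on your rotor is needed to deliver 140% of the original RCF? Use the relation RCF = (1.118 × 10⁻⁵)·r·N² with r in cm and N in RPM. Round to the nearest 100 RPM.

Original rotor: r = 118 mm = 11.8 cm
RCF_original = 1.118 × 10⁻⁵ × 11.8 × (28213)² = 1.118 × 10⁻⁵ × 11.8 × 795,973,369 ≈ 105,008 × g
Target RCF = 1.4 × 105,008 ≈ 147,011.2 × g
Your rotor: r = 193 mm = 19.3 cm
147,011.2 = 1.118 × 10⁻⁵ × 19.3 × N²
N² = 147,011.2 / (21.5774 × 10⁻⁵) = 681,320,270
N ≈ √681,320,270 ≈ 26,102.1

≈ 26100 RPM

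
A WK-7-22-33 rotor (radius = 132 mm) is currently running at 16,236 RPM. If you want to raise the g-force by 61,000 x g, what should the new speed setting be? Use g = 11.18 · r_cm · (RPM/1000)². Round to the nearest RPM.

26018 RPM

r = 132 mm = 13.2 cm
Current RCF = 11.18 × 13.2 × (16.236)² = 11.18 × 13.2 × 263.607696 ≈ 38,902.2 × g
Target RCF = 38,902.2 + 61,000 = 99,902.2 × g
(N/1000)² = 99,902.2 / 147.576 = 676.9542
N = 1000 × √676.9542 ≈ 26,018.3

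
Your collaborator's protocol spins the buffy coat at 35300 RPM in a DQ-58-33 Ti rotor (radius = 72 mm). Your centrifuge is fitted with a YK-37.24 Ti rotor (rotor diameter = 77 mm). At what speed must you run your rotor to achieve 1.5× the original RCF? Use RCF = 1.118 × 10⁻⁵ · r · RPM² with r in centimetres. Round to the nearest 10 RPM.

59120 RPM

Original rotor: r = 72 mm = 7.2 cm
RCF_original = 1.118 × 10⁻⁵ × 7.2 × (35300)² = 1.118 × 10⁻⁵ × 7.2 × 1,246,090,000 ≈ 100,305.3 × g
Target RCF = 1.5 × 100,305.3 ≈ 150,458 × g
Your rotor: r = 77 mm / 2 = 38.5 mm = 3.85 cm
150,458 = 1.118 × 10⁻⁵ × 3.85 × N²
N² = 150,458 / (4.3043 × 10⁻⁵) = 3,495,527,728
N ≈ √3,495,527,728 ≈ 59,123.0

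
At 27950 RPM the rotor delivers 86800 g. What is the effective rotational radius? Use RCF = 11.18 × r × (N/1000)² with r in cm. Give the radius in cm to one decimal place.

r ≈ 9.9 cm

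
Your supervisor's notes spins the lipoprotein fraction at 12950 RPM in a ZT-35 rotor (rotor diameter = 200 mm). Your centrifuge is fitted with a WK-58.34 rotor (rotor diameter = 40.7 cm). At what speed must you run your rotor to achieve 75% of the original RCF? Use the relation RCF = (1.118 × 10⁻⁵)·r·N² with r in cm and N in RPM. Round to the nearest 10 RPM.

7860 RPM

Original rotor: r = 200 mm / 2 = 100 mm = 10 cm
RCF = 1.118 × 10⁻⁵ × r × N²
RCF_original = 1.118 × 10⁻⁵ × 10 × (12950)² = 1.118 × 10⁻⁵ × 10 × 167,702,500 ≈ 18,749.1 × g
Target RCF = 0.75 × 18,749.1 ≈ 14,061.8 × g
Your rotor: r = 40.7 / 2 = 20.35 cm
14,061.8 = 1.118 × 10⁻⁵ × 20.35 × N²
N² = 14,061.8 / (22.7513 × 10⁻⁵) = 61,806,578
N ≈ √61,806,578 ≈ 7,861.7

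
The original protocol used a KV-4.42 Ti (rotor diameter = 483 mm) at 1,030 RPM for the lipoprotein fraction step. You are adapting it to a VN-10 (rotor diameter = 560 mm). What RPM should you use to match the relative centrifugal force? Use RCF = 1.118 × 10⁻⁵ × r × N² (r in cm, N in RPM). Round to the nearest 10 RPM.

Original rotor: r = 483 mm / 2 = 241.5 mm = 24.15 cm
RCF_original = 1.118 × 10⁻⁵ × 24.15 × (1030)² = 1.118 × 10⁻⁵ × 24.15 × 1,060,900 ≈ 286.4 × g
Your rotor: r = 560 mm / 2 = 280 mm = 28 cm
286.4 = 1.118 × 10⁻⁵ × 28 × N²
N² = 286.4 / (31.304 × 10⁻⁵) = 914,899
N ≈ √914,899 ≈ 956.5

≈ 960 RPM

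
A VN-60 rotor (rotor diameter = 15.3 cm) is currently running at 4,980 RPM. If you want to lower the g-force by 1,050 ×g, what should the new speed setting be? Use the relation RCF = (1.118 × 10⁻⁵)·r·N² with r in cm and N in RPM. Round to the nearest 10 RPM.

≈ 3540 RPM

r = 15.3 / 2 = 7.65 cm
Current RCF = 1.118 × 10⁻⁵ × 7.65 × (4980)² = 1.118 × 10⁻⁵ × 7.65 × 24,800,400 ≈ 2,121.1 × g
Target RCF = 2,121.1 − 1,050 = 1,071.1 × g
N² = 1,071.1 / (8.5527 × 10⁻⁵) = 12,523,531
N ≈ √12,523,531 ≈ 3,538.9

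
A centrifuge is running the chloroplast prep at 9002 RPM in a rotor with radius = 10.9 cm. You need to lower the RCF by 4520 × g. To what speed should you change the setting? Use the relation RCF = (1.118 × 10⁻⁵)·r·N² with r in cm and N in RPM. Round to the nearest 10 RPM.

≈ 6630 RPM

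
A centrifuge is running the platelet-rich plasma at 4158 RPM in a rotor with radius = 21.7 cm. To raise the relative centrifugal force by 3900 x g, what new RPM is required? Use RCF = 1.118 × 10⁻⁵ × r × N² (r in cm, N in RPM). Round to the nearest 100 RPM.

Current RCF = 1.118 × 10⁻⁵ × 21.7 × (4158)² = 1.118 × 10⁻⁵ × 21.7 × 17,288,964 ≈ 4,194.4 × g
Target RCF = 4,194.4 + 3,900 = 8,094.4 × g
N² = 8,094.4 / (24.2606 × 10⁻⁵) = 33,364,385
N ≈ √33,364,385 ≈ 5,776.2

5800 RPM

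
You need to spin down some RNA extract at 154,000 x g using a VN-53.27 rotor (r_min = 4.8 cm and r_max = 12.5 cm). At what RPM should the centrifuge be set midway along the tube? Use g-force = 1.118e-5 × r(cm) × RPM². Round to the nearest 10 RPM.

39910 RPM

r_avg = (4.8 + 12.5) / 2 = 8.65 cm
154,000 = 1.118 × 10⁻⁵ × 8.65 × N²
N² = 154,000 / (9.6707 × 10⁻⁵) = 1,592,439,017
N ≈ √1,592,439,017 ≈ 39,905.4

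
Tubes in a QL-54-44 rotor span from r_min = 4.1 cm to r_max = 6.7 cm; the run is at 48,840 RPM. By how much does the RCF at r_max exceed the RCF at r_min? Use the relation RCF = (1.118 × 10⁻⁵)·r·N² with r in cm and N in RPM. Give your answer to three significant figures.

≈ 69300 × g

RCF_max = 1.118 × 10⁻⁵ × 6.7 × (48840)² = 1.118 × 10⁻⁵ × 6.7 × 2,385,345,600 ≈ 178,676.7 × g
RCF_min = 1.118 × 10⁻⁵ × 4.1 × (48840)² = 1.118 × 10⁻⁵ × 4.1 × 2,385,345,600 ≈ 109,339.5 × g
ΔRCF = 178,676.7 − 109,339.5 = 69,337.2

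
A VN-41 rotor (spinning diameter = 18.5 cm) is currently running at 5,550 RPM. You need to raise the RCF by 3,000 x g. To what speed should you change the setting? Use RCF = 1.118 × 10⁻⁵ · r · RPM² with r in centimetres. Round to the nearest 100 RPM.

≈ 7700 RPM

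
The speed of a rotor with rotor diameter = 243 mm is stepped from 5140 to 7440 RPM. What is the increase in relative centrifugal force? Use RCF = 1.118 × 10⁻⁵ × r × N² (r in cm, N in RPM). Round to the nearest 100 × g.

3900 × g

r = 243 mm / 2 = 121.5 mm = 12.15 cm
RCF₁ = 1.118 × 10⁻⁵ × 12.15 × (5140)² = 1.118 × 10⁻⁵ × 12.15 × 26,419,600 ≈ 3,588.8 × g
RCF₂ = 1.118 × 10⁻⁵ × 12.15 × (7440)² = 1.118 × 10⁻⁵ × 12.15 × 55,353,600 ≈ 7,519.1 × g
Increase = 7,519.1 − 3,588.8 = 3,930.3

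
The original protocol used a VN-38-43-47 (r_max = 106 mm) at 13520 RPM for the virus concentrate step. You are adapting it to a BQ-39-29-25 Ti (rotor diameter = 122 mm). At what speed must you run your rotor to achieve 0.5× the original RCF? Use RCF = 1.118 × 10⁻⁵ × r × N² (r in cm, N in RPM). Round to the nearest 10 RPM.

Original rotor: r = 106 mm = 10.6 cm
RCF_original = 1.118 × 10⁻⁵ × 10.6 × (13520)² = 1.118 × 10⁻⁵ × 10.6 × 182,790,400 ≈ 21,662.1 × g
Target RCF = 0.5 × 21,662.1 ≈ 10,831 × g
Your rotor: r = 122 mm / 2 = 61 mm = 6.1 cm
10,831 = 1.118 × 10⁻⁵ × 6.1 × N²
N² = 10,831 / (6.8198 × 10⁻⁵) = 158,816,974
N ≈ √158,816,974 ≈ 12,602.3

≈ 12600 RPM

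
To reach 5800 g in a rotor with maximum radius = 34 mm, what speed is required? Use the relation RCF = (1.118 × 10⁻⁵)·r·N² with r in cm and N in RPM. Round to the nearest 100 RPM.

≈ 12400 RPM

r = 34 mm = 3.4 cm
RCF = 1.118 × 10⁻⁵ × r × N²
5,800 = 1.118 × 10⁻⁵ × 3.4 × N²
N² = 5,800 / (3.8012 × 10⁻⁵) = 152,583,395
N ≈ √152,583,395 ≈ 12,352.5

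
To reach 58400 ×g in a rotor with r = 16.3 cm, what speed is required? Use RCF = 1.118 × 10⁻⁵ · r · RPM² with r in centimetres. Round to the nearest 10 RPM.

≈ 17900 RPM

58,400 = 1.118 × 10⁻⁵ × 16.3 × N²
N² = 58,400 / (18.2234 × 10⁻⁵) = 320,467,092
N ≈ √320,467,092 ≈ 17,901.6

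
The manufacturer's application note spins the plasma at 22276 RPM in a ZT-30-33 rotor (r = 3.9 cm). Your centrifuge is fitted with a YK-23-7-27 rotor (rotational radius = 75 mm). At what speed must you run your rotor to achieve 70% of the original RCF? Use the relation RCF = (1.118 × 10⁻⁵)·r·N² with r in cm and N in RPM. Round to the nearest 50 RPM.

13450 RPM

RCF = 1.118 × 10⁻⁵ × r × N²
RCF_original = 1.118 × 10⁻⁵ × 3.9 × (22276)² = 1.118 × 10⁻⁵ × 3.9 × 496,220,176 ≈ 21,636.2 × g
Target RCF = 0.7 × 21,636.2 ≈ 15,145.3 × g
Your rotor: r = 75 mm = 7.5 cm
15,145.3 = 1.118 × 10⁻⁵ × 7.5 × N²
N² = 15,145.3 / (8.385 × 10⁻⁵) = 180,623,733
N ≈ √180,623,733 ≈ 13,439.6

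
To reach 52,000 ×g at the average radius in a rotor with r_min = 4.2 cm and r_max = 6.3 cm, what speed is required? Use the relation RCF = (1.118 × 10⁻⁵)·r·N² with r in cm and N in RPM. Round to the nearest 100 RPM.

29800 RPM

r_avg = (4.2 + 6.3) / 2 = 5.25 cm
RCF = 1.118 × 10⁻⁵ × r × N²
52,000 = 1.118 × 10⁻⁵ × 5.25 × N²
N² = 52,000 / (5.8695 × 10⁻⁵) = 885,935,770
N ≈ √885,935,770 ≈ 29,764.7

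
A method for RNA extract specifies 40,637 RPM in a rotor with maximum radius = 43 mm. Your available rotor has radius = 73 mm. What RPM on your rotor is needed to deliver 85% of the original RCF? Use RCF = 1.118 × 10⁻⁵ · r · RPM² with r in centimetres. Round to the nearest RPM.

Original rotor: r = 43 mm = 4.3 cm
RCF = 1.118 × 10⁻⁵ × r × N²
RCF_original = 1.118 × 10⁻⁵ × 4.3 × (40637)² = 1.118 × 10⁻⁵ × 4.3 × 1,651,365,769 ≈ 79,387.8 × g
Target RCF = 0.85 × 79,387.8 ≈ 67,479.6 × g
Your rotor: r = 73 mm = 7.3 cm
67,479.6 = 1.118 × 10⁻⁵ × 7.3 × N²
N² = 67,479.6 / (8.1614 × 10⁻⁵) = 826,814,027
N ≈ √826,814,027 ≈ 28,754.4

≈ 28754 RPM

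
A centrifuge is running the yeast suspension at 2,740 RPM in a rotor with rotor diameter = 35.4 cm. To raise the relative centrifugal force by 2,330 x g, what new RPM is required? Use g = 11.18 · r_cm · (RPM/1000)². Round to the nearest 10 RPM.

≈ 4390 RPM

r = 35.4 / 2 = 17.7 cm
Current RCF = 11.18 × 17.7 × (2.74)² = 11.18 × 17.7 × 7.5076 ≈ 1,485.6 × g
Target RCF = 1,485.6 + 2,330 = 3,815.6 × g
(N/1000)² = 3,815.6 / 197.886 = 19.28181
N = 1000 × √19.28181 ≈ 4,391.1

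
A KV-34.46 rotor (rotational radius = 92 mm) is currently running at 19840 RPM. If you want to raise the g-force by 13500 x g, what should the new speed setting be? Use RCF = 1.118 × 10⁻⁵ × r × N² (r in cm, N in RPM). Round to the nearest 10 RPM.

22910 RPM

r = 92 mm = 9.2 cm
Current RCF = 1.118 × 10⁻⁵ × 9.2 × (19840)² = 1.118 × 10⁻⁵ × 9.2 × 393,625,600 ≈ 40,486.8 × g
Target RCF = 40,486.8 + 13,500 = 53,986.8 × g
N² = 53,986.8 / (10.2856 × 10⁻⁵) = 524,877,499
N ≈ √524,877,499 ≈ 22,910.2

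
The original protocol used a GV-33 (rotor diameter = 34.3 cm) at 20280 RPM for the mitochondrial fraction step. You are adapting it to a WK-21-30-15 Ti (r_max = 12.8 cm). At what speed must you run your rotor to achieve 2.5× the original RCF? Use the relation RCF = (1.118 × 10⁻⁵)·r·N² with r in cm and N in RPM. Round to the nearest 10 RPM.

≈ 37120 RPM

Original rotor: r = 34.3 / 2 = 17.15 cm
RCF_original = 1.118 × 10⁻⁵ × 17.15 × (20280)² = 1.118 × 10⁻⁵ × 17.15 × 411,278,400 ≈ 78,857.3 × g
Target RCF = 2.5 × 78,857.3 ≈ 197,143.2 × g
197,143.2 = 1.118 × 10⁻⁵ × 12.8 × N²
N² = 197,143.2 / (14.3104 × 10⁻⁵) = 1,377,621,869
N ≈ √1,377,621,869 ≈ 37,116.3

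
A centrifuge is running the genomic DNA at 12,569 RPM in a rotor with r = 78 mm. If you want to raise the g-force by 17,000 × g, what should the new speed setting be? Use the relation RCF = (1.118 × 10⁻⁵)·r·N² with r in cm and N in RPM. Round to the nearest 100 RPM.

18800 RPM

r = 78 mm = 7.8 cm
Current RCF = 1.118 × 10⁻⁵ × 7.8 × (12569)² = 1.118 × 10⁻⁵ × 7.8 × 157,979,761 ≈ 13,776.5 × g
Target RCF = 13,776.5 + 17,000 = 30,776.5 × g
N² = 30,776.5 / (8.7204 × 10⁻⁵) = 352,925,325
N ≈ √352,925,325 ≈ 18,786.3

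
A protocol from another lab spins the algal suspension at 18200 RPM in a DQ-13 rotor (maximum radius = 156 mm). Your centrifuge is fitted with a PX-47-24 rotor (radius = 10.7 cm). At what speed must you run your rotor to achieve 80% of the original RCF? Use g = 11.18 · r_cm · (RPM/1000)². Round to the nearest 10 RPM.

19660 RPM

Original rotor: r = 156 mm = 15.6 cm
RCF_original = 11.18 × 15.6 × (18.2)² = 11.18 × 15.6 × 331.24 ≈ 57,770.9 × g
Target RCF = 0.8 × 57,770.9 ≈ 46,216.7 × g
46,216.7 = 11.18 × 10.7 × (N/1000)²
(N/1000)² = 46,216.7 / 119.626 = 386.3433
N = 1000 × √386.3433 ≈ 19,655.6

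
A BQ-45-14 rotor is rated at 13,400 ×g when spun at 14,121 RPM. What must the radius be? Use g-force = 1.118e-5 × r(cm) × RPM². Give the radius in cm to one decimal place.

13400 = 1.118 × 10⁻⁵ × r × (14121)²
r = 13400 / (1.118 × 10⁻⁵ × 199,402,641) = 13400 / 2229.322 ≈ 6.011 cm

r ≈ 6.0 cm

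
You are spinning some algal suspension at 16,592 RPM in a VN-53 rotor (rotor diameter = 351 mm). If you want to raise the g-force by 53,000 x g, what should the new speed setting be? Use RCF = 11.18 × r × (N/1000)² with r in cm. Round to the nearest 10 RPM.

r = 351 mm / 2 = 175.5 mm = 17.55 cm
Current RCF = 11.18 × 17.55 × (16.592)² = 11.18 × 17.55 × 275.294464 ≈ 54,015.3 × g
Target RCF = 54,015.3 + 53,000 = 107,015.3 × g
(N/1000)² = 107,015.3 / 196.209 = 545.4148
N = 1000 × √545.4148 ≈ 23,354.1

≈ 23350 RPM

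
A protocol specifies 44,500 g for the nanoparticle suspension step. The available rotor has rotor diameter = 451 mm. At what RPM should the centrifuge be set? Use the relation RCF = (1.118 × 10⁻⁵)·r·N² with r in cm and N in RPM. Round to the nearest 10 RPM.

≈ 13290 RPM

r = 451 mm / 2 = 225.5 mm = 22.55 cm
RCF = 1.118 × 10⁻⁵ × r × N²
44,500 = 1.118 × 10⁻⁵ × 22.55 × N²
N² = 44,500 / (25.2109 × 10⁻⁵) = 176,510,954
N ≈ √176,510,954 ≈ 13,285.7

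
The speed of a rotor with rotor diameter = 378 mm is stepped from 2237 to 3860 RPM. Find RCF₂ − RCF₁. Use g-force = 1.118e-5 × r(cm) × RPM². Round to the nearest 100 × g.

2100 × g

r = 378 mm / 2 = 189 mm = 18.9 cm
RCF₁ = 1.118 × 10⁻⁵ × 18.9 × (2237)² = 1.118 × 10⁻⁵ × 18.9 × 5,004,169 ≈ 1,057.4 × g
RCF₂ = 1.118 × 10⁻⁵ × 18.9 × (3860)² = 1.118 × 10⁻⁵ × 18.9 × 14,899,600 ≈ 3,148.3 × g
Increase = 3,148.3 − 1,057.4 = 2,090.9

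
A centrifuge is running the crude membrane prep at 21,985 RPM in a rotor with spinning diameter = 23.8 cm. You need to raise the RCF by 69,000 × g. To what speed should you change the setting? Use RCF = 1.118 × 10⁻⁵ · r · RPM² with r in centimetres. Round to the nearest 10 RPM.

≈ 31650 RPM

r = 23.8 / 2 = 11.9 cm
Current RCF = 1.118 × 10⁻⁵ × 11.9 × (21985)² = 1.118 × 10⁻⁵ × 11.9 × 483,340,225 ≈ 64,304.6 × g
Target RCF = 64,304.6 + 69,000 = 133,304.6 × g
N² = 133,304.6 / (13.3042 × 10⁻⁵) = 1,001,973,813
N ≈ √1,001,973,813 ≈ 31,654.0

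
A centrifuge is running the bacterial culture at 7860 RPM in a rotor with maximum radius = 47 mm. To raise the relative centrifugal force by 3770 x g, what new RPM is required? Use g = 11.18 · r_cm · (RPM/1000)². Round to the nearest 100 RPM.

11600 RPM

r = 47 mm = 4.7 cm
Current RCF = 11.18 × 4.7 × (7.86)² = 11.18 × 4.7 × 61.7796 ≈ 3,246.3 × g
Target RCF = 3,246.3 + 3,770 = 7,016.3 × g
(N/1000)² = 7,016.3 / 52.546 = 133.5268
N = 1000 × √133.5268 ≈ 11,555.4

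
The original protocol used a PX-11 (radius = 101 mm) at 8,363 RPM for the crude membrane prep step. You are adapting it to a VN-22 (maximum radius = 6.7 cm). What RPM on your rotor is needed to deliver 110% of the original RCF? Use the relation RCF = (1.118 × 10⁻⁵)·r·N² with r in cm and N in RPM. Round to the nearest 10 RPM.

Original rotor: r = 101 mm = 10.1 cm
RCF_original = 1.118 × 10⁻⁵ × 10.1 × (8363)² = 1.118 × 10⁻⁵ × 10.1 × 69,939,769 ≈ 7,897.5 × g
Target RCF = 1.1 × 7,897.5 ≈ 8,687.2 × g
8,687.2 = 1.118 × 10⁻⁵ × 6.7 × N²
N² = 8,687.2 / (7.4906 × 10⁻⁵) = 115,974,688
N ≈ √115,974,688 ≈ 10,769.2

10770 RPM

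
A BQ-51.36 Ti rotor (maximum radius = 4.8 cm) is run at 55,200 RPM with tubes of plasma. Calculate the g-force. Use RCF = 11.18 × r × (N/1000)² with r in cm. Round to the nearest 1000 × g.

RCF = 11.18 × r × (N/1000)²
RCF = 11.18 × 4.8 × (55.2)² = 11.18 × 4.8 × 3,047.04 ≈ 163,516.4 × g

RCF ≈ 164000 x g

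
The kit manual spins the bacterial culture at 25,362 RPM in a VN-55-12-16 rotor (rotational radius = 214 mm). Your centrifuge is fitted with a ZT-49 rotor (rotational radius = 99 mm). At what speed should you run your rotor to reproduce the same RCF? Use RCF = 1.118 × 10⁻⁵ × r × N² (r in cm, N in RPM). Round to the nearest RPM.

≈ 37288 RPM

Original rotor: r = 214 mm = 21.4 cm
RCF = 1.118 × 10⁻⁵ × r × N²
RCF_original = 1.118 × 10⁻⁵ × 21.4 × (25362)² = 1.118 × 10⁻⁵ × 21.4 × 643,231,044 ≈ 153,894.3 × g
Your rotor: r = 99 mm = 9.9 cm
153,894.3 = 1.118 × 10⁻⁵ × 9.9 × N²
N² = 153,894.3 / (11.0682 × 10⁻⁵) = 1,390,418,496
N ≈ √1,390,418,496 ≈ 37,288.3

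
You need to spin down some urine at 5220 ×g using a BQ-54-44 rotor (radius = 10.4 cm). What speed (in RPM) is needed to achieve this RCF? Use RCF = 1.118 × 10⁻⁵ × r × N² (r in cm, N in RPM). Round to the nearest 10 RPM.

6700 RPM

RCF = 1.118 × 10⁻⁵ × r × N²
5,220 = 1.118 × 10⁻⁵ × 10.4 × N²
N² = 5,220 / (11.6272 × 10⁻⁵) = 44,894,730
N ≈ √44,894,730 ≈ 6,700.4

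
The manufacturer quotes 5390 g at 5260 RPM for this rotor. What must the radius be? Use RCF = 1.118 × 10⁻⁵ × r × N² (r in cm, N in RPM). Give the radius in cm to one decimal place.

r ≈ 17.4 cm

RCF = 1.118 × 10⁻⁵ × r × N²
5390 = 1.118 × 10⁻⁵ × r × (5260)²
r = 5390 / (1.118 × 10⁻⁵ × 27,667,600) = 5390 / 309.3238 ≈ 17.425 cm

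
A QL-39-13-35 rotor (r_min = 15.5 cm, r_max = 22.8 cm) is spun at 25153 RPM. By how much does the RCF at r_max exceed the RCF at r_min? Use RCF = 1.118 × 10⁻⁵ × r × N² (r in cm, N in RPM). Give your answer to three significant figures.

RCF_max = 1.118 × 10⁻⁵ × 22.8 × (25153)² = 1.118 × 10⁻⁵ × 22.8 × 632,673,409 ≈ 161,271 × g
RCF_min = 1.118 × 10⁻⁵ × 15.5 × (25153)² = 1.118 × 10⁻⁵ × 15.5 × 632,673,409 ≈ 109,636 × g
ΔRCF = 161,271 − 109,636 = 51,635

≈ 51600 x g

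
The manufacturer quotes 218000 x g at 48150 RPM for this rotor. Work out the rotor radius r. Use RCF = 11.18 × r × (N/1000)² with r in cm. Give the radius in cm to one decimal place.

218000 = 11.18 × r × (48.15)²
r = 218000 / (11.18 × 2318.4225) = 218000 / 25919.96 ≈ 8.411 cm

r ≈ 8.4 cm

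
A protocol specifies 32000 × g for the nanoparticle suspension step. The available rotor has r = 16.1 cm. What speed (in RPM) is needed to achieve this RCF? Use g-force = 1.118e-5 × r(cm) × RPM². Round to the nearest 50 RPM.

13350 RPM

32,000 = 1.118 × 10⁻⁵ × 16.1 × N²
N² = 32,000 / (17.9998 × 10⁻⁵) = 177,779,753
N ≈ √177,779,753 ≈ 13,333.4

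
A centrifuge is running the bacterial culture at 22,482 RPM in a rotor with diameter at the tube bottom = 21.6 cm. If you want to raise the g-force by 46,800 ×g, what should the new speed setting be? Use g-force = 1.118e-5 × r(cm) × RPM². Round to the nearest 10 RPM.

r = 21.6 / 2 = 10.8 cm
Current RCF = 1.118 × 10⁻⁵ × 10.8 × (22482)² = 1.118 × 10⁻⁵ × 10.8 × 505,440,324 ≈ 61,028.9 × g
Target RCF = 61,028.9 + 46,800 = 107,828.9 × g
N² = 107,828.9 / (12.0744 × 10⁻⁵) = 893,037,335
N ≈ √893,037,335 ≈ 29,883.7

29880 RPM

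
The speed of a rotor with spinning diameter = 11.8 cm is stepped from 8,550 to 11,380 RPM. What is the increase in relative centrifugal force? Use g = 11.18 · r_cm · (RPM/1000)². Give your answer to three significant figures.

r = 11.8 / 2 = 5.9 cm
RCF₁ = 11.18 × 5.9 × (8.55)² = 11.18 × 5.9 × 73.1025 ≈ 4,822 × g
RCF₂ = 11.18 × 5.9 × (11.38)² = 11.18 × 5.9 × 129.5044 ≈ 8,542.4 × g
Increase = 8,542.4 − 4,822 = 3,720.4

≈ 3720 x g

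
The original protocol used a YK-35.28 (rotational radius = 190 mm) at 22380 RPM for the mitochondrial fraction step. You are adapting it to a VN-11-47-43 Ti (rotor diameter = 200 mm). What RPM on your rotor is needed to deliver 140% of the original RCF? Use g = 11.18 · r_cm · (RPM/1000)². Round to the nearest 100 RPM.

Original rotor: r = 190 mm = 19.0 cm
RCF = 11.18 × r × (N/1000)²
RCF_original = 11.18 × 19 × (22.38)² = 11.18 × 19 × 500.8644 ≈ 106,393.6 × g
Target RCF = 1.4 × 106,393.6 ≈ 148,951 × g
Your rotor: r = 200 mm / 2 = 100 mm = 10 cm
148,951 = 11.18 × 10 × (N/1000)²
(N/1000)² = 148,951 / 111.8 = 1332.299
N = 1000 × √1332.299 ≈ 36,500.7

36500 RPM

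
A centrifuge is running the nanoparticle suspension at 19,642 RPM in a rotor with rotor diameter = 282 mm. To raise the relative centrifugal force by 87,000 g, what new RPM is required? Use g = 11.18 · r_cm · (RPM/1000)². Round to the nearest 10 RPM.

N₂ ≈ 30620 RPM

r = 282 mm / 2 = 141 mm = 14.1 cm
Current RCF = 11.18 × 14.1 × (19.642)² = 11.18 × 14.1 × 385.808164 ≈ 60,818 × g
Target RCF = 60,818 + 87,000 = 147,818 × g
(N/1000)² = 147,818 / 157.638 = 937.7054
N = 1000 × √937.7054 ≈ 30,622.0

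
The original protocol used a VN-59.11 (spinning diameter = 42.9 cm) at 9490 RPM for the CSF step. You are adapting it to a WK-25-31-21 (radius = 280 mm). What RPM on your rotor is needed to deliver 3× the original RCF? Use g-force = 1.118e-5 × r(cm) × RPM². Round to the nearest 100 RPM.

≈ 14400 RPM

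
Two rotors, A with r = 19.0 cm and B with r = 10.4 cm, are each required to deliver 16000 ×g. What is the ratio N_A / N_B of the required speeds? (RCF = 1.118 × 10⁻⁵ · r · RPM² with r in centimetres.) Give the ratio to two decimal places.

At fixed RCF, N ∝ 1/√r, so N_A/N_B = √(r_B/r_A) = √(10.4/19.0) = √0.547368 = 0.7398.

0.74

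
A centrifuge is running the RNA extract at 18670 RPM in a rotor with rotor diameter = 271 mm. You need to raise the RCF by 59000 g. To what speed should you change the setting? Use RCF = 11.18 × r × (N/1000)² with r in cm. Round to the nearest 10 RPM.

r = 271 mm / 2 = 135.5 mm = 13.55 cm
Current RCF = 11.18 × 13.55 × (18.67)² = 11.18 × 13.55 × 348.5689 ≈ 52,804.4 × g
Target RCF = 52,804.4 + 59,000 = 111,804.4 × g
(N/1000)² = 111,804.4 / 151.489 = 738.0364
N = 1000 × √738.0364 ≈ 27,166.8

≈ 27170 RPM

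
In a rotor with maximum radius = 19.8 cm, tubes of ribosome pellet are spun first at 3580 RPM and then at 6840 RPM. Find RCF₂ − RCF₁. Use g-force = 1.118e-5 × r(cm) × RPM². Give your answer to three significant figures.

RCF₁ = 1.118 × 10⁻⁵ × 19.8 × (3580)² = 1.118 × 10⁻⁵ × 19.8 × 12,816,400 ≈ 2,837.1 × g
RCF₂ = 1.118 × 10⁻⁵ × 19.8 × (6840)² = 1.118 × 10⁻⁵ × 19.8 × 46,785,600 ≈ 10,356.6 × g
Increase = 10,356.6 − 2,837.1 = 7,519.5

≈ 7520 × g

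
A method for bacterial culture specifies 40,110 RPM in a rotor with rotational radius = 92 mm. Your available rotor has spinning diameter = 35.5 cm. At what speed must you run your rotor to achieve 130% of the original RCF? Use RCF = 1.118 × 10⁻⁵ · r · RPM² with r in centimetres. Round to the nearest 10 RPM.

32920 RPM

Original rotor: r = 92 mm = 9.2 cm
RCF_original = 1.118 × 10⁻⁵ × 9.2 × (40110)² = 1.118 × 10⁻⁵ × 9.2 × 1,608,812,100 ≈ 165,476 × g
Target RCF = 1.3 × 165,476 ≈ 215,118.8 × g
Your rotor: r = 35.5 / 2 = 17.75 cm
215,118.8 = 1.118 × 10⁻⁵ × 17.75 × N²
N² = 215,118.8 / (19.8445 × 10⁻⁵) = 1,084,022,273
N ≈ √1,084,022,273 ≈ 32,924.5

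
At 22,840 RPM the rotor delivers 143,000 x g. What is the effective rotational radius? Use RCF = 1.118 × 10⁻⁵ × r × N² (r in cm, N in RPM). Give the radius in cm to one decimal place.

143000 = 1.118 × 10⁻⁵ × r × (22840)²
r = 143000 / (1.118 × 10⁻⁵ × 521,665,600) = 143000 / 5832.221 ≈ 24.519 cm

≈ 24.5 cm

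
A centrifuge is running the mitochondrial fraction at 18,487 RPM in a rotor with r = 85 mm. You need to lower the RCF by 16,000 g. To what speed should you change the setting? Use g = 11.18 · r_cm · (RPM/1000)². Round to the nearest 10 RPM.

r = 85 mm = 8.5 cm
Current RCF = 11.18 × 8.5 × (18.487)² = 11.18 × 8.5 × 341.769169 ≈ 32,478.3 × g
Target RCF = 32,478.3 − 16,000 = 16,478.3 × g
(N/1000)² = 16,478.3 / 95.03 = 173.401
N = 1000 × √173.401 ≈ 13,168.2

N₂ ≈ 13170 RPM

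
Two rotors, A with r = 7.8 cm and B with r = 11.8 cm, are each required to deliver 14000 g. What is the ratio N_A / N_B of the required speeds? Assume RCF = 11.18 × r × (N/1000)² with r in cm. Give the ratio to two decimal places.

1.23

At fixed RCF, N ∝ 1/√r, so N_A/N_B = √(r_B/r_A) = √(11.8/7.8) = √1.512821 = 1.2300.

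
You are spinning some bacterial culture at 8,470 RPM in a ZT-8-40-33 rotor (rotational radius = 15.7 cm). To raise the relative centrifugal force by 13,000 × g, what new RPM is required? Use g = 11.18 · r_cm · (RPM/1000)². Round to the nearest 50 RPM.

Current RCF = 11.18 × 15.7 × (8.47)² = 11.18 × 15.7 × 71.7409 ≈ 12,592.4 × g
Target RCF = 12,592.4 + 13,000 = 25,592.4 × g
(N/1000)² = 25,592.4 / 175.526 = 145.804
N = 1000 × √145.804 ≈ 12,074.9

≈ 12050 RPM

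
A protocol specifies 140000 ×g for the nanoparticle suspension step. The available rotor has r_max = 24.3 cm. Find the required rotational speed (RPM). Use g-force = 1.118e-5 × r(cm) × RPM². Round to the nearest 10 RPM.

22700 RPM

140,000 = 1.118 × 10⁻⁵ × 24.3 × N²
N² = 140,000 / (27.1674 × 10⁻⁵) = 515,323,513
N ≈ √515,323,513 ≈ 22,700.7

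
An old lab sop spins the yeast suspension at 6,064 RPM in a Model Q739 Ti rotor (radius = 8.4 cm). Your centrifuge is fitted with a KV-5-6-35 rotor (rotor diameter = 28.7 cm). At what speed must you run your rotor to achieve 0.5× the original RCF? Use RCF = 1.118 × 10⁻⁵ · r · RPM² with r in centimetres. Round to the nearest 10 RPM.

3280 RPM

RCF = 1.118 × 10⁻⁵ × r × N²
RCF_original = 1.118 × 10⁻⁵ × 8.4 × (6064)² = 1.118 × 10⁻⁵ × 8.4 × 36,772,096 ≈ 3,453.3 × g
Target RCF = 0.5 × 3,453.3 ≈ 1,726.7 × g
Your rotor: r = 28.7 / 2 = 14.35 cm
1,726.7 = 1.118 × 10⁻⁵ × 14.35 × N²
N² = 1,726.7 / (16.0433 × 10⁻⁵) = 10,762,748
N ≈ √10,762,748 ≈ 3,280.7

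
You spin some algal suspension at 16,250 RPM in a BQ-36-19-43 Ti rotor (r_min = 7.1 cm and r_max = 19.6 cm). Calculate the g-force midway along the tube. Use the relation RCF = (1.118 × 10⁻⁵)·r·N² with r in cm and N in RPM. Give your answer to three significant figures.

r_avg = (7.1 + 19.6) / 2 = 13.35 cm
RCF = 1.118 × 10⁻⁵ × 13.35 × (16250)² = 1.118 × 10⁻⁵ × 13.35 × 264,062,500 ≈ 39,412.1 × g

39400 ×g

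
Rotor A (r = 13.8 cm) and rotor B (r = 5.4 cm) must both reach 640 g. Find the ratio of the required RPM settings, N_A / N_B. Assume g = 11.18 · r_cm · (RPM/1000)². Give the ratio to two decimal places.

0.63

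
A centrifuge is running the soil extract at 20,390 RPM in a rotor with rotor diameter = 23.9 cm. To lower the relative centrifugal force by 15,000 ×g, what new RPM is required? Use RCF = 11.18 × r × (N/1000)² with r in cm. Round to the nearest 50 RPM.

r = 23.9 / 2 = 11.95 cm
Current RCF = 11.18 × 11.95 × (20.39)² = 11.18 × 11.95 × 415.7521 ≈ 55,544.9 × g
Target RCF = 55,544.9 − 15,000 = 40,544.9 × g
(N/1000)² = 40,544.9 / 133.601 = 303.4775
N = 1000 × √303.4775 ≈ 17,420.6

17400 RPM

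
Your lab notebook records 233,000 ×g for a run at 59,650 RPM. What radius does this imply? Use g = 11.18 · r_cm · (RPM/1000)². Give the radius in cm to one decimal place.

5.9 cm

RCF = 11.18 × r × (N/1000)²
233000 = 11.18 × r × (59.65)²
r = 233000 / (11.18 × 3558.1225) = 233000 / 39779.81 ≈ 5.857 cm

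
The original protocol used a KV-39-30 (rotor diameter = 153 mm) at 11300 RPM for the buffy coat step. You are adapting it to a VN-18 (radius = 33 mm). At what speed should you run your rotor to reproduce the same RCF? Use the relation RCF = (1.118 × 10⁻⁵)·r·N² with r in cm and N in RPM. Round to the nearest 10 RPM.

17200 RPM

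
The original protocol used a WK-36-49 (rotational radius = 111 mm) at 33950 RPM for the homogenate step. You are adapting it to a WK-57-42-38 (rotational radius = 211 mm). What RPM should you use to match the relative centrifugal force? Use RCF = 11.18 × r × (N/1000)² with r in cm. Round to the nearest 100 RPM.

Original rotor: r = 111 mm = 11.1 cm
RCF_original = 11.18 × 11.1 × (33.95)² = 11.18 × 11.1 × 1,152.6025 ≈ 143,035.7 × g
Your rotor: r = 211 mm = 21.1 cm
143,035.7 = 11.18 × 21.1 × (N/1000)²
(N/1000)² = 143,035.7 / 235.898 = 606.3455
N = 1000 × √606.3455 ≈ 24,624.1

≈ 24600 RPM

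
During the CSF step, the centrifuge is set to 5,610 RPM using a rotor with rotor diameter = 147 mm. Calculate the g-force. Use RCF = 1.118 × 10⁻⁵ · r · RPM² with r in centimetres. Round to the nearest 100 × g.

2600 × g

r = 147 mm / 2 = 73.5 mm = 7.35 cm
RCF = 1.118 × 10⁻⁵ × r × N²
RCF = 1.118 × 10⁻⁵ × 7.35 × (5610)² = 1.118 × 10⁻⁵ × 7.35 × 31,472,100 ≈ 2,586.2 × g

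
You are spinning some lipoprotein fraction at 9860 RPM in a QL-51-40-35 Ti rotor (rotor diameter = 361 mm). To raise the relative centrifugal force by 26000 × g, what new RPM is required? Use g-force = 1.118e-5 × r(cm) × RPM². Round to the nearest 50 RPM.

N₂ ≈ 15050 RPM

r = 361 mm / 2 = 180.5 mm = 18.05 cm
Current RCF = 1.118 × 10⁻⁵ × 18.05 × (9860)² = 1.118 × 10⁻⁵ × 18.05 × 97,219,600 ≈ 19,618.8 × g
Target RCF = 19,618.8 + 26,000 = 45,618.8 × g
N² = 45,618.8 / (20.1799 × 10⁻⁵) = 226,060,585
N ≈ √226,060,585 ≈ 15,035.3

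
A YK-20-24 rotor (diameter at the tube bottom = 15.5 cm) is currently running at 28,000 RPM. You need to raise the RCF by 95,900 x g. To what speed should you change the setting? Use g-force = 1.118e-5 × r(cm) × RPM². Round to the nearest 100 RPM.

N₂ ≈ 43500 RPM

r = 15.5 / 2 = 7.75 cm
Current RCF = 1.118 × 10⁻⁵ × 7.75 × (28000)² = 1.118 × 10⁻⁵ × 7.75 × 784,000,000 ≈ 67,929.7 × g
Target RCF = 67,929.7 + 95,900 = 163,829.7 × g
N² = 163,829.7 / (8.6645 × 10⁻⁵) = 1,890,815,396
N ≈ √1,890,815,396 ≈ 43,483.5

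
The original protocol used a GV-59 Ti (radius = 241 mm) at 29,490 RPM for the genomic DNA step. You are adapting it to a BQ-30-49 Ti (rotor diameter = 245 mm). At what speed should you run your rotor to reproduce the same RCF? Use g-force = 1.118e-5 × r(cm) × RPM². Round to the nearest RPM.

≈ 41363 RPM

Original rotor: r = 241 mm = 24.1 cm
RCF = 1.118 × 10⁻⁵ × r × N²
RCF_original = 1.118 × 10⁻⁵ × 24.1 × (29490)² = 1.118 × 10⁻⁵ × 24.1 × 869,660,100 ≈ 234,319.5 × g
Your rotor: r = 245 mm / 2 = 122.5 mm = 12.25 cm
234,319.5 = 1.118 × 10⁻⁵ × 12.25 × N²
N² = 234,319.5 / (13.6955 × 10⁻⁵) = 1,710,923,296
N ≈ √1,710,923,296 ≈ 41,363.3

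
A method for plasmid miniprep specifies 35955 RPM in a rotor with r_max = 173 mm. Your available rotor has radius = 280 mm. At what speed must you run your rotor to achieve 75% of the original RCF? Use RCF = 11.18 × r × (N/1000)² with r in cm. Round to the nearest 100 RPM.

Original rotor: r = 173 mm = 17.3 cm
RCF_original = 11.18 × 17.3 × (35.955)² = 11.18 × 17.3 × 1,292.762025 ≈ 250,038.3 × g
Target RCF = 0.75 × 250,038.3 ≈ 187,528.7 × g
Your rotor: r = 280 mm = 28.0 cm
187,528.7 = 11.18 × 28 × (N/1000)²
(N/1000)² = 187,528.7 / 313.04 = 599.0567
N = 1000 × √599.0567 ≈ 24,475.6

24500 RPM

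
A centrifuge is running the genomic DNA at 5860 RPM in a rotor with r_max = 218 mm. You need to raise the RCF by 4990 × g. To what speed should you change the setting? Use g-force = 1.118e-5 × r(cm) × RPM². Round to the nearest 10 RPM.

r = 218 mm = 21.8 cm
Current RCF = 1.118 × 10⁻⁵ × 21.8 × (5860)² = 1.118 × 10⁻⁵ × 21.8 × 34,339,600 ≈ 8,369.4 × g
Target RCF = 8,369.4 + 4,990 = 13,359.4 × g
N² = 13,359.4 / (24.3724 × 10⁻⁵) = 54,813,642
N ≈ √54,813,642 ≈ 7,403.6

N₂ ≈ 7400 RPM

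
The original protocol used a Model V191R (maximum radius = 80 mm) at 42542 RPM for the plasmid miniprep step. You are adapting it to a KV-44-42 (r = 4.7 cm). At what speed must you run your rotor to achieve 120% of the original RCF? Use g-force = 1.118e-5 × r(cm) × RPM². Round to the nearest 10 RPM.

Original rotor: r = 80 mm = 8.0 cm
RCF_original = 1.118 × 10⁻⁵ × 8 × (42542)² = 1.118 × 10⁻⁵ × 8 × 1,809,821,764 ≈ 161,870.5 × g
Target RCF = 1.2 × 161,870.5 ≈ 194,244.6 × g
194,244.6 = 1.118 × 10⁻⁵ × 4.7 × N²
N² = 194,244.6 / (5.2546 × 10⁻⁵) = 3,696,658,166
N ≈ √3,696,658,166 ≈ 60,800.1

60800 RPM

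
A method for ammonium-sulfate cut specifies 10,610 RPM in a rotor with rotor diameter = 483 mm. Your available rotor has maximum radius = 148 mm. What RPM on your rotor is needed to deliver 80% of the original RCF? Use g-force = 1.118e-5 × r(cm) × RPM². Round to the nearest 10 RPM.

12120 RPM

Original rotor: r = 483 mm / 2 = 241.5 mm = 24.15 cm
RCF = 1.118 × 10⁻⁵ × r × N²
RCF_original = 1.118 × 10⁻⁵ × 24.15 × (10610)² = 1.118 × 10⁻⁵ × 24.15 × 112,572,100 ≈ 30,394.1 × g
Target RCF = 0.8 × 30,394.1 ≈ 24,315.3 × g
Your rotor: r = 148 mm = 14.8 cm
24,315.3 = 1.118 × 10⁻⁵ × 14.8 × N²
N² = 24,315.3 / (16.5464 × 10⁻⁵) = 146,952,207
N ≈ √146,952,207 ≈ 12,122.4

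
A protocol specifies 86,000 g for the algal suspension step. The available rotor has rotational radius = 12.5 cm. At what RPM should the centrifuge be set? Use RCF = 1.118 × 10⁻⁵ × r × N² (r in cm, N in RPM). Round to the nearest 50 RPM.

86,000 = 1.118 × 10⁻⁵ × 12.5 × N²
N² = 86,000 / (13.975 × 10⁻⁵) = 615,384,615
N ≈ √615,384,615 ≈ 24,806.9

N ≈ 24800 RPM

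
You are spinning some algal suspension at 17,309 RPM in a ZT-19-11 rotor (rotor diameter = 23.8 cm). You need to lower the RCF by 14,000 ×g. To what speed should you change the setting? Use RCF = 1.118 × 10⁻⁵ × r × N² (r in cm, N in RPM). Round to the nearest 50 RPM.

N₂ ≈ 13950 RPM

r = 23.8 / 2 = 11.9 cm
Current RCF = 1.118 × 10⁻⁵ × 11.9 × (17309)² = 1.118 × 10⁻⁵ × 11.9 × 299,601,481 ≈ 39,859.6 × g
Target RCF = 39,859.6 − 14,000 = 25,859.6 × g
N² = 25,859.6 / (13.3042 × 10⁻⁵) = 194,371,702
N ≈ √194,371,702 ≈ 13,941.7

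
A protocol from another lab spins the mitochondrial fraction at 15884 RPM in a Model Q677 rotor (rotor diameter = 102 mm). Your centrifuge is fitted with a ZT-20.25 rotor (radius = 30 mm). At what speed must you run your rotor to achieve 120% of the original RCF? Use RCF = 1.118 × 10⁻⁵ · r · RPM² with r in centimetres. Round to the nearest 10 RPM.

Original rotor: r = 102 mm / 2 = 51 mm = 5.1 cm
RCF_original = 1.118 × 10⁻⁵ × 5.1 × (15884)² = 1.118 × 10⁻⁵ × 5.1 × 252,301,456 ≈ 14,385.7 × g
Target RCF = 1.2 × 14,385.7 ≈ 17,262.8 × g
Your rotor: r = 30 mm = 3.0 cm
17,262.8 = 1.118 × 10⁻⁵ × 3 × N²
N² = 17,262.8 / (3.354 × 10⁻⁵) = 514,692,904
N ≈ √514,692,904 ≈ 22,686.8

22690 RPM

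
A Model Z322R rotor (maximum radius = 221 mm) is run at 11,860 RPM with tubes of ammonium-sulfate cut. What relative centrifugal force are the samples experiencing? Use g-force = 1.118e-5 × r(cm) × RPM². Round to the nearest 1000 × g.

≈ 35000 x g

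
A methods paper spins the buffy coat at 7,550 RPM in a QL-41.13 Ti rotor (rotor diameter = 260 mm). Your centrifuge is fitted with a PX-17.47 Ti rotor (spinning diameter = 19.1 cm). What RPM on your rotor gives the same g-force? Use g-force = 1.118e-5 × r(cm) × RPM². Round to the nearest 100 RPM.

Original rotor: r = 260 mm / 2 = 130 mm = 13 cm
RCF_original = 1.118 × 10⁻⁵ × 13 × (7550)² = 1.118 × 10⁻⁵ × 13 × 57,002,500 ≈ 8,284.7 × g
Your rotor: r = 19.1 / 2 = 9.55 cm
8,284.7 = 1.118 × 10⁻⁵ × 9.55 × N²
N² = 8,284.7 / (10.6769 × 10⁻⁵) = 77,594,620
N ≈ √77,594,620 ≈ 8,808.8

8800 RPM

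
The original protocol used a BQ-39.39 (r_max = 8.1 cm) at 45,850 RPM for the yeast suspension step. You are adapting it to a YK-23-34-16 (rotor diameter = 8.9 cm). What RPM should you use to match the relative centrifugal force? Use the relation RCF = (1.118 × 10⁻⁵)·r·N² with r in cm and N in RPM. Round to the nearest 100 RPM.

RCF = 1.118 × 10⁻⁵ × r × N²
RCF_original = 1.118 × 10⁻⁵ × 8.1 × (45850)² = 1.118 × 10⁻⁵ × 8.1 × 2,102,222,500 ≈ 190,373.1 × g
Your rotor: r = 8.9 / 2 = 4.45 cm
190,373.1 = 1.118 × 10⁻⁵ × 4.45 × N²
N² = 190,373.1 / (4.9751 × 10⁻⁵) = 3,826,518,060
N ≈ √3,826,518,060 ≈ 61,858.9

≈ 61900 RPM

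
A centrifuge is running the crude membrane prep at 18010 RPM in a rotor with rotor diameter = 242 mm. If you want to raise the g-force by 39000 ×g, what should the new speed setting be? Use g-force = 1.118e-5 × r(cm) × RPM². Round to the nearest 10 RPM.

r = 242 mm / 2 = 121 mm = 12.1 cm
Current RCF = 1.118 × 10⁻⁵ × 12.1 × (18010)² = 1.118 × 10⁻⁵ × 12.1 × 324,360,100 ≈ 43,878.8 × g
Target RCF = 43,878.8 + 39,000 = 82,878.8 × g
N² = 82,878.8 / (13.5278 × 10⁻⁵) = 612,655,421
N ≈ √612,655,421 ≈ 24,751.9

≈ 24750 RPM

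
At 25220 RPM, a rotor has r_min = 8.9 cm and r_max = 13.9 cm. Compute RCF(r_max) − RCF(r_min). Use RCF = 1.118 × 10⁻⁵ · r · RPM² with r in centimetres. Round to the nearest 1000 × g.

RCF_max = 1.118 × 10⁻⁵ × 13.9 × (25220)² = 1.118 × 10⁻⁵ × 13.9 × 636,048,400 ≈ 98,843.2 × g
RCF_min = 1.118 × 10⁻⁵ × 8.9 × (25220)² = 1.118 × 10⁻⁵ × 8.9 × 636,048,400 ≈ 63,288.1 × g
ΔRCF = 98,843.2 − 63,288.1 = 35,555.1

ΔRCF ≈ 36000 g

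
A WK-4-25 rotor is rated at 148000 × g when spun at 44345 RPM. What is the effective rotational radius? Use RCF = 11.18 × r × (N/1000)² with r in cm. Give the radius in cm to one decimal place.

RCF = 11.18 × r × (N/1000)²
148000 = 11.18 × r × (44.345)²
r = 148000 / (11.18 × 1966.479025) = 148000 / 21985.24 ≈ 6.732 cm

6.7 cm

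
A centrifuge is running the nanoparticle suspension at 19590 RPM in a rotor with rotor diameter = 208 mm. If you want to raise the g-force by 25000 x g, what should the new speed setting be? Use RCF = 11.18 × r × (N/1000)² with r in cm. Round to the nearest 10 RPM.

N₂ ≈ 24470 RPM

r = 208 mm / 2 = 104 mm = 10.4 cm
Current RCF = 11.18 × 10.4 × (19.59)² = 11.18 × 10.4 × 383.7681 ≈ 44,621.5 × g
Target RCF = 44,621.5 + 25,000 = 69,621.5 × g
(N/1000)² = 69,621.5 / 116.272 = 598.7813
N = 1000 × √598.7813 ≈ 24,470.0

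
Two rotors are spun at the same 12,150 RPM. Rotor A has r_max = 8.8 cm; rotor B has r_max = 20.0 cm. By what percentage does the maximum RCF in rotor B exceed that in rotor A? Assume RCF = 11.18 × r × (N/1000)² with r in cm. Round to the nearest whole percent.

At equal RPM, RCF scales linearly with r: ratio = 20.0 / 8.8 = 2.2727.
So rotor B delivers 127.3% more g-force.

127%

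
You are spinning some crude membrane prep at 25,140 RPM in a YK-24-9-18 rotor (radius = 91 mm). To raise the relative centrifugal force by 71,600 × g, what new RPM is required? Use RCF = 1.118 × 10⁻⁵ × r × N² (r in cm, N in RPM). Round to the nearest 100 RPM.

r = 91 mm = 9.1 cm
Current RCF = 1.118 × 10⁻⁵ × 9.1 × (25140)² = 1.118 × 10⁻⁵ × 9.1 × 632,019,600 ≈ 64,300.4 × g
Target RCF = 64,300.4 + 71,600 = 135,900.4 × g
N² = 135,900.4 / (10.1738 × 10⁻⁵) = 1,335,788,004
N ≈ √1,335,788,004 ≈ 36,548.4

N₂ ≈ 36500 RPM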